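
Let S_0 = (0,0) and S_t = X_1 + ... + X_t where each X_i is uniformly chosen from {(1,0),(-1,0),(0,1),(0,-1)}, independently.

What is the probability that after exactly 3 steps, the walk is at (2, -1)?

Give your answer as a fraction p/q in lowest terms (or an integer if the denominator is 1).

Answer: 3/64

Derivation:
Let h be the number of horizontal steps (so 3-h are vertical). To end at (2,-1) need (h+2)/2 right-steps and ((3-h)-1)/2 up-steps.
Sum over h with 2 ≤ h ≤ 2, h ≡ 0 (mod 2), 3-h ≡ 1 (mod 2):
h=2: C(3,2)·C(2,2)·C(1,0) = 3·1·1 = 3
Total favorable: 3
Total paths: 4^3 = 64
P = 3/64 = 3/64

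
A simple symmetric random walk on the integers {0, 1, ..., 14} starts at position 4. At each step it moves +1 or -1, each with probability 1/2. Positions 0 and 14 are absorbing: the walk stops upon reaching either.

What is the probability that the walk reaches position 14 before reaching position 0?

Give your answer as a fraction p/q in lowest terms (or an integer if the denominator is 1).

Symmetric walk (p = 1/2): the harmonic-function argument gives P(hit 14 before 0 | start at 4) = a/N.
P = 4/14 = 2/7

Answer: 2/7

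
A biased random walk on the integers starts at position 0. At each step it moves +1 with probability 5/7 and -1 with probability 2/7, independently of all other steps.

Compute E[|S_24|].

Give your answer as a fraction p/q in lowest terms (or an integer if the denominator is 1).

Answer: 282635109287181110472/27368747340080916343

Derivation:
S_24 takes values m ≡ 0 (mod 2) with |m| ≤ 24; P(S_24=m) = C(24,(24+m)/2) · (5/7)^((24+m)/2) · (2/7)^((24-m)/2).
Distribution: P(S=-24)=16777216/191581231380566414401, P(S=-22)=1006632960/191581231380566414401, P(S=-20)=28940697600/191581231380566414401, P(S=-18)=530579456000/191581231380566414401, P(S=-16)=994836480000/27368747340080916343, P(S=-14)=9948364800000/27368747340080916343, P(S=-12)=78757888000000/27368747340080916343, P(S=-10)=3544104960000000/191581231380566414401, P(S=-8)=18828057600000000/191581231380566414401, P(S=-6)=83680256000000000/191581231380566414401, P(S=-4)=313800960000000000/191581231380566414401, P(S=-2)=142636800000000000/27368747340080916343, P(S=0)=386308000000000000/27368747340080916343, P(S=2)=891480000000000000/27368747340080916343, P(S=4)=12257850000000000000/191581231380566414401, P(S=6)=20429750000000000000/191581231380566414401, P(S=8)=28729335937500000000/191581231380566414401, P(S=10)=33799218750000000000/191581231380566414401, P(S=12)=4694335937500000000/27368747340080916343, P(S=14)=3706054687500000000/27368747340080916343, P(S=16)=2316284179687500000/27368747340080916343, P(S=18)=7720947265625000000/191581231380566414401, P(S=20)=2632141113281250000/191581231380566414401, P(S=22)=572204589843750000/191581231380566414401, P(S=24)=59604644775390625/191581231380566414401
E[|S_24|] = Σ_m |m|·P(S_24=m) = 282635109287181110472/27368747340080916343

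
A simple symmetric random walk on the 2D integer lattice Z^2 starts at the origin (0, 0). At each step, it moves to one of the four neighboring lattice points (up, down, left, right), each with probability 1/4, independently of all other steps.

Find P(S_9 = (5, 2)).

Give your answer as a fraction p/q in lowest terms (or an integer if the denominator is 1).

Answer: 189/65536

Derivation:
Let h be the number of horizontal steps (so 9-h are vertical). To end at (5,2) need (h+5)/2 right-steps and ((9-h)+2)/2 up-steps.
Sum over h with 5 ≤ h ≤ 7, h ≡ 1 (mod 2), 9-h ≡ 0 (mod 2):
h=5: C(9,5)·C(5,5)·C(4,3) = 126·1·4 = 504
h=7: C(9,7)·C(7,6)·C(2,2) = 36·7·1 = 252
Total favorable: 756
Total paths: 4^9 = 262144
P = 756/262144 = 189/65536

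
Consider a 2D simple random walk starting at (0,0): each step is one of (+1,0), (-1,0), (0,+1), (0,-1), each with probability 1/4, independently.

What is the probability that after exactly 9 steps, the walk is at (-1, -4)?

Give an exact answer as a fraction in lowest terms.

Answer: 189/16384

Derivation:
Let h be the number of horizontal steps (so 9-h are vertical). To end at (-1,-4) need (h-1)/2 right-steps and ((9-h)-4)/2 up-steps.
Sum over h with 1 ≤ h ≤ 5, h ≡ 1 (mod 2), 9-h ≡ 0 (mod 2):
h=1: C(9,1)·C(1,0)·C(8,2) = 9·1·28 = 252
h=3: C(9,3)·C(3,1)·C(6,1) = 84·3·6 = 1512
h=5: C(9,5)·C(5,2)·C(4,0) = 126·10·1 = 1260
Total favorable: 3024
Total paths: 4^9 = 262144
P = 3024/262144 = 189/16384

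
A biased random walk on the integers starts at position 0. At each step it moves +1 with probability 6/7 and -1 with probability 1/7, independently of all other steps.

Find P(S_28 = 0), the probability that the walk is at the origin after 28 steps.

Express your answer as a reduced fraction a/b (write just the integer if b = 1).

To be at 0 after 28 steps: need exactly 14 steps of +1 and 14 of -1.
Number of such sequences: C(28,14) = 40116600
Each has probability (6/7)^14 · (1/7)^14 = 78364164096/459986536544739960976801
P = 40116600 · 78364164096/459986536544739960976801 = 3143703825373593600/459986536544739960976801

Answer: 3143703825373593600/459986536544739960976801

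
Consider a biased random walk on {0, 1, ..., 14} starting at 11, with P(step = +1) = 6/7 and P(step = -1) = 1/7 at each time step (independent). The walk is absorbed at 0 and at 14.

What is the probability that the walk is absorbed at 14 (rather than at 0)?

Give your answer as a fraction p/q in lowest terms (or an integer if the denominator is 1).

Biased walk: p = 6/7, q = 1/7, r = q/p = 1/6
Gambler's ruin: P(hit 14 before 0 | start at 11) = (1 - r^a)/(1 - r^N)
r^11 = 1/362797056; r^14 = 1/78364164096
P = (1 - 1/362797056) / (1 - 1/78364164096) = 362797055/362797056 / 78364164095/78364164096 = 15672832776/15672832819

Answer: 15672832776/15672832819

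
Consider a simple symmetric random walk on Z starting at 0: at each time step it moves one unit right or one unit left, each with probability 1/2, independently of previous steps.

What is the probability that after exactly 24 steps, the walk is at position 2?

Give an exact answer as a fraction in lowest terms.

Answer: 156009/1048576

Derivation:
To reach position 2 after 24 steps: need 13 steps of +1 and 11 of -1.
Favorable paths: C(24,13) = 2496144
Total paths: 2^24 = 16777216
P = 2496144/16777216 = 156009/1048576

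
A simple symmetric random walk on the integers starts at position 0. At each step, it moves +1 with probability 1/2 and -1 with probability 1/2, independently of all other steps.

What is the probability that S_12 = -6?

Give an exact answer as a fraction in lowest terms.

Answer: 55/1024

Derivation:
To reach position -6 after 12 steps: need 3 steps of +1 and 9 of -1.
Favorable paths: C(12,3) = 220
Total paths: 2^12 = 4096
P = 220/4096 = 55/1024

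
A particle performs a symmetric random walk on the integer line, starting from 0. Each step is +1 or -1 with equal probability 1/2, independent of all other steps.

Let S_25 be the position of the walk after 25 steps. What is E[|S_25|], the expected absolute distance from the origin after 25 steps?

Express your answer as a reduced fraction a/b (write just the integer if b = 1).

S_25 takes values m ≡ 1 (mod 2) with |m| ≤ 25; P(S_25=m) = C(25,(25+m)/2)/2^25.
Total paths: 2^25 = 33554432
Distribution: P(S=-25)=1/33554432, P(S=-23)=25/33554432, P(S=-21)=300/33554432, P(S=-19)=2300/33554432, P(S=-17)=12650/33554432, P(S=-15)=53130/33554432, P(S=-13)=177100/33554432, P(S=-11)=480700/33554432, P(S=-9)=1081575/33554432, P(S=-7)=2042975/33554432, P(S=-5)=3268760/33554432, P(S=-3)=4457400/33554432, P(S=-1)=5200300/33554432, P(S=1)=5200300/33554432, P(S=3)=4457400/33554432, P(S=5)=3268760/33554432, P(S=7)=2042975/33554432, P(S=9)=1081575/33554432, P(S=11)=480700/33554432, P(S=13)=177100/33554432, P(S=15)=53130/33554432, P(S=17)=12650/33554432, P(S=19)=2300/33554432, P(S=21)=300/33554432, P(S=23)=25/33554432, P(S=25)=1/33554432
E[|S_25|] = Σ_m |m|·P(S_25=m) = 135207800/33554432 = 16900975/4194304

Answer: 16900975/4194304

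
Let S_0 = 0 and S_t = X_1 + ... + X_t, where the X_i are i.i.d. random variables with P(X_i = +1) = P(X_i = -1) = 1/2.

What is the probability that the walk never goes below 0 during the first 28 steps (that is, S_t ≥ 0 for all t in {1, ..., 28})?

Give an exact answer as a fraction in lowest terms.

Answer: 5014575/33554432

Derivation:
Let f(t,s) = #length-t paths at position s with S_1..S_t all ≥ 0.
f(t,s) = f(t-1,s-1) + f(t-1,s+1) for s ≥ 0; f(t,s) = 0 for s < 0.
t=0: f(0,0)=1
t=1: f(1,1)=1
t=2: f(2,0)=1 f(2,2)=1
t=3: f(3,1)=2 f(3,3)=1
t=4: f(4,0)=2 f(4,2)=3 f(4,4)=1
t=5: f(5,1)=5 f(5,3)=4 f(5,5)=1
t=6: f(6,0)=5 f(6,2)=9 f(6,4)=5 f(6,6)=1
t=7: f(7,1)=14 f(7,3)=14 f(7,5)=6 f(7,7)=1
t=8: f(8,0)=14 f(8,2)=28 f(8,4)=20 f(8,6)=7 f(8,8)=1
t=9: f(9,1)=42 f(9,3)=48 f(9,5)=27 f(9,7)=8 f(9,9)=1
t=10: f(10,0)=42 f(10,2)=90 f(10,4)=75 f(10,6)=35 f(10,8)=9 f(10,10)=1
t=11: f(11,1)=132 f(11,3)=165 f(11,5)=110 f(11,7)=44 f(11,9)=10 f(11,11)=1
t=12: f(12,0)=132 f(12,2)=297 f(12,4)=275 f(12,6)=154 f(12,8)=54 f(12,10)=11 f(12,12)=1
t=13: f(13,1)=429 f(13,3)=572 f(13,5)=429 f(13,7)=208 f(13,9)=65 f(13,11)=12 f(13,13)=1
t=14: f(14,0)=429 f(14,2)=1001 f(14,4)=1001 f(14,6)=637 f(14,8)=273 f(14,10)=77 f(14,12)=13 f(14,14)=1
t=15: f(15,1)=1430 f(15,3)=2002 f(15,5)=1638 f(15,7)=910 f(15,9)=350 f(15,11)=90 f(15,13)=14 f(15,15)=1
t=16: f(16,0)=1430 f(16,2)=3432 f(16,4)=3640 f(16,6)=2548 f(16,8)=1260 f(16,10)=440 f(16,12)=104 f(16,14)=15 f(16,16)=1
t=17: f(17,1)=4862 f(17,3)=7072 f(17,5)=6188 f(17,7)=3808 f(17,9)=1700 f(17,11)=544 f(17,13)=119 f(17,15)=16 f(17,17)=1
t=18: f(18,0)=4862 f(18,2)=11934 f(18,4)=13260 f(18,6)=9996 f(18,8)=5508 f(18,10)=2244 f(18,12)=663 f(18,14)=135 f(18,16)=17 f(18,18)=1
t=19: f(19,1)=16796 f(19,3)=25194 f(19,5)=23256 f(19,7)=15504 f(19,9)=7752 f(19,11)=2907 f(19,13)=798 f(19,15)=152 f(19,17)=18 f(19,19)=1
t=20: f(20,0)=16796 f(20,2)=41990 f(20,4)=48450 f(20,6)=38760 f(20,8)=23256 f(20,10)=10659 f(20,12)=3705 f(20,14)=950 f(20,16)=170 f(20,18)=19 f(20,20)=1
t=21: f(21,1)=58786 f(21,3)=90440 f(21,5)=87210 f(21,7)=62016 f(21,9)=33915 f(21,11)=14364 f(21,13)=4655 f(21,15)=1120 f(21,17)=189 f(21,19)=20 f(21,21)=1
t=22: f(22,0)=58786 f(22,2)=149226 f(22,4)=177650 f(22,6)=149226 f(22,8)=95931 f(22,10)=48279 f(22,12)=19019 f(22,14)=5775 f(22,16)=1309 f(22,18)=209 f(22,20)=21 f(22,22)=1
t=23: f(23,1)=208012 f(23,3)=326876 f(23,5)=326876 f(23,7)=245157 f(23,9)=144210 f(23,11)=67298 f(23,13)=24794 f(23,15)=7084 f(23,17)=1518 f(23,19)=230 f(23,21)=22 f(23,23)=1
t=24: f(24,0)=208012 f(24,2)=534888 f(24,4)=653752 f(24,6)=572033 f(24,8)=389367 f(24,10)=211508 f(24,12)=92092 f(24,14)=31878 f(24,16)=8602 f(24,18)=1748 f(24,20)=252 f(24,22)=23 f(24,24)=1
t=25: f(25,1)=742900 f(25,3)=1188640 f(25,5)=1225785 f(25,7)=961400 f(25,9)=600875 f(25,11)=303600 f(25,13)=123970 f(25,15)=40480 f(25,17)=10350 f(25,19)=2000 f(25,21)=275 f(25,23)=24 f(25,25)=1
t=26: f(26,0)=742900 f(26,2)=1931540 f(26,4)=2414425 f(26,6)=2187185 f(26,8)=1562275 f(26,10)=904475 f(26,12)=427570 f(26,14)=164450 f(26,16)=50830 f(26,18)=12350 f(26,20)=2275 f(26,22)=299 f(26,24)=25 f(26,26)=1
t=27: f(27,1)=2674440 f(27,3)=4345965 f(27,5)=4601610 f(27,7)=3749460 f(27,9)=2466750 f(27,11)=1332045 f(27,13)=592020 f(27,15)=215280 f(27,17)=63180 f(27,19)=14625 f(27,21)=2574 f(27,23)=324 f(27,25)=26 f(27,27)=1
t=28: f(28,0)=2674440 f(28,2)=7020405 f(28,4)=8947575 f(28,6)=8351070 f(28,8)=6216210 f(28,10)=3798795 f(28,12)=1924065 f(28,14)=807300 f(28,16)=278460 f(28,18)=77805 f(28,20)=17199 f(28,22)=2898 f(28,24)=350 f(28,26)=27 f(28,28)=1
Σ_s f(28,s) = 40116600
P = 40116600/268435456 = 5014575/33554432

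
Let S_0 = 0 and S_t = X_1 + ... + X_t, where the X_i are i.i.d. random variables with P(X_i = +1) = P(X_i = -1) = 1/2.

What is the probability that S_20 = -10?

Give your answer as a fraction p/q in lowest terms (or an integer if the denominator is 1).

To reach position -10 after 20 steps: need 5 steps of +1 and 15 of -1.
Favorable paths: C(20,5) = 15504
Total paths: 2^20 = 1048576
P = 15504/1048576 = 969/65536

Answer: 969/65536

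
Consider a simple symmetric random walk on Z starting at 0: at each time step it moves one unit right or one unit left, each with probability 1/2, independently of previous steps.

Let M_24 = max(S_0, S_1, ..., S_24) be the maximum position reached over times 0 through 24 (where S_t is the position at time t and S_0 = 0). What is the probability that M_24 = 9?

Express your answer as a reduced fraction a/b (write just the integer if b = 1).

Let M_24 = max(S_0,...,S_24). Use the reflection principle: for j ≥ 1, #{paths with M_24 ≥ j} = #{S_24 ≥ j} + #{S_24 ≥ j+1}.
By reflection, #{M_24 ≥ 9} = #{S_24 ≥ 9} + #{S_24 ≥ 10} = 536155 + 536155 = 1072310.
#{M_24 ≥ 10} = #{S_24 ≥ 10} + #{S_24 ≥ 11} = 536155 + 190051 = 726206.
#{M_24 = 9} = 1072310 - 726206 = 346104.
P(M_24 = 9) = 346104/16777216 = 43263/2097152

Answer: 43263/2097152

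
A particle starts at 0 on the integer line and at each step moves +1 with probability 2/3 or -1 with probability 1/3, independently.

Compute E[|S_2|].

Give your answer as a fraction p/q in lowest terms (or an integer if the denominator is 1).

S_2 takes values m ≡ 0 (mod 2) with |m| ≤ 2; P(S_2=m) = C(2,(2+m)/2) · (2/3)^((2+m)/2) · (1/3)^((2-m)/2).
Distribution: P(S=-2)=1/9, P(S=0)=4/9, P(S=2)=4/9
E[|S_2|] = Σ_m |m|·P(S_2=m) = 10/9

Answer: 10/9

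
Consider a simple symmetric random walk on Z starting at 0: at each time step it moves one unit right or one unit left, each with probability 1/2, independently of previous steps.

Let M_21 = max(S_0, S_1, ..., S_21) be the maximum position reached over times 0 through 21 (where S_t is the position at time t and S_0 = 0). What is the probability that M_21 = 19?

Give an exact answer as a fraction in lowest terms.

Answer: 21/2097152

Derivation:
Let M_21 = max(S_0,...,S_21). Use the reflection principle: for j ≥ 1, #{paths with M_21 ≥ j} = #{S_21 ≥ j} + #{S_21 ≥ j+1}.
By reflection, #{M_21 ≥ 19} = #{S_21 ≥ 19} + #{S_21 ≥ 20} = 22 + 1 = 23.
#{M_21 ≥ 20} = #{S_21 ≥ 20} + #{S_21 ≥ 21} = 1 + 1 = 2.
#{M_21 = 19} = 23 - 2 = 21.
P(M_21 = 19) = 21/2097152 = 21/2097152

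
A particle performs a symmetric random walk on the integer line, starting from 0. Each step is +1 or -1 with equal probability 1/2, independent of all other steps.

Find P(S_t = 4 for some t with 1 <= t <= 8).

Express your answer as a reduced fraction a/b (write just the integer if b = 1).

Answer: 23/128

Derivation:
Count via complement. Let g(t,s) = #length-t paths at position s with S_1..S_t all ≠ 4.
g(t,s) = g(t-1,s-1) + g(t-1,s+1) for s ≠ 4; g(t,4) = 0.
t=0: g(0,0)=1
t=1: g(1,-1)=1 g(1,1)=1
t=2: g(2,-2)=1 g(2,0)=2 g(2,2)=1
t=3: g(3,-3)=1 g(3,-1)=3 g(3,1)=3 g(3,3)=1
t=4: g(4,-4)=1 g(4,-2)=4 g(4,0)=6 g(4,2)=4
t=5: g(5,-5)=1 g(5,-3)=5 g(5,-1)=10 g(5,1)=10 g(5,3)=4
t=6: g(6,-6)=1 g(6,-4)=6 g(6,-2)=15 g(6,0)=20 g(6,2)=14
t=7: g(7,-7)=1 g(7,-5)=7 g(7,-3)=21 g(7,-1)=35 g(7,1)=34 g(7,3)=14
t=8: g(8,-8)=1 g(8,-6)=8 g(8,-4)=28 g(8,-2)=56 g(8,0)=69 g(8,2)=48
Paths never hitting 4: Σ_s g(8,s) = 210
Paths hitting 4: 2^8 - 210 = 46
P = 46/256 = 23/128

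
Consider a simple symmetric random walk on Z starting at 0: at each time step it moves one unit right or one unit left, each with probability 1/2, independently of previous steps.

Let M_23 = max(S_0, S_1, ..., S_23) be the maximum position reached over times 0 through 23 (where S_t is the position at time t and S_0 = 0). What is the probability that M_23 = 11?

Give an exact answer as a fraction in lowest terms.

Answer: 100947/8388608

Derivation:
Let M_23 = max(S_0,...,S_23). Use the reflection principle: for j ≥ 1, #{paths with M_23 ≥ j} = #{S_23 ≥ j} + #{S_23 ≥ j+1}.
By reflection, #{M_23 ≥ 11} = #{S_23 ≥ 11} + #{S_23 ≥ 12} = 145499 + 44552 = 190051.
#{M_23 ≥ 12} = #{S_23 ≥ 12} + #{S_23 ≥ 13} = 44552 + 44552 = 89104.
#{M_23 = 11} = 190051 - 89104 = 100947.
P(M_23 = 11) = 100947/8388608 = 100947/8388608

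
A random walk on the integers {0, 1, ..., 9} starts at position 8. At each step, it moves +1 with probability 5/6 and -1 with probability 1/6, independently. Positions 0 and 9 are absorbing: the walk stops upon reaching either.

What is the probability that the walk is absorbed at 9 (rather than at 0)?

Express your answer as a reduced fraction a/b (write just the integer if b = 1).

Biased walk: p = 5/6, q = 1/6, r = q/p = 1/5
Gambler's ruin: P(hit 9 before 0 | start at 8) = (1 - r^a)/(1 - r^N)
r^8 = 1/390625; r^9 = 1/1953125
P = (1 - 1/390625) / (1 - 1/1953125) = 390624/390625 / 1953124/1953125 = 488280/488281

Answer: 488280/488281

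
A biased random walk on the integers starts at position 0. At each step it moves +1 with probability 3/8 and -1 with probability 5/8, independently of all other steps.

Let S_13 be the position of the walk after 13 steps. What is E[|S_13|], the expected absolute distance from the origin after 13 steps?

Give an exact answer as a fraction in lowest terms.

S_13 takes values m ≡ 1 (mod 2) with |m| ≤ 13; P(S_13=m) = C(13,(13+m)/2) · (3/8)^((13+m)/2) · (5/8)^((13-m)/2).
Distribution: P(S=-13)=1220703125/549755813888, P(S=-11)=9521484375/549755813888, P(S=-9)=17138671875/274877906944, P(S=-7)=37705078125/274877906944, P(S=-5)=113115234375/549755813888, P(S=-3)=122164453125/549755813888, P(S=-1)=24432890625/137438953472, P(S=1)=14659734375/137438953472, P(S=3)=26387521875/549755813888, P(S=5)=8795840625/549755813888, P(S=7)=1055500875/274877906944, P(S=9)=172718325/274877906944, P(S=11)=34543665/549755813888, P(S=13)=1594323/549755813888
E[|S_13|] = Σ_m |m|·P(S_13=m) = 68338784527/17179869184

Answer: 68338784527/17179869184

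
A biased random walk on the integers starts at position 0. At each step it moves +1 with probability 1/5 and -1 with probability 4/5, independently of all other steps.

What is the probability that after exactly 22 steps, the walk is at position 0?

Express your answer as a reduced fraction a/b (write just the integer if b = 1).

To be at 0 after 22 steps: need exactly 11 steps of +1 and 11 of -1.
Number of such sequences: C(22,11) = 705432
Each has probability (1/5)^11 · (4/5)^11 = 4194304/2384185791015625
P = 705432 · 4194304/2384185791015625 = 2958796259328/2384185791015625

Answer: 2958796259328/2384185791015625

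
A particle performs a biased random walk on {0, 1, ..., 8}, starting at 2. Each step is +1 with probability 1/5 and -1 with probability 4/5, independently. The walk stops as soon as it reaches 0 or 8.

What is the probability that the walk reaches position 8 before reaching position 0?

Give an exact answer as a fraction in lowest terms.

Biased walk: p = 1/5, q = 4/5, r = q/p = 4
Gambler's ruin: P(hit 8 before 0 | start at 2) = (1 - r^a)/(1 - r^N)
r^2 = 16; r^8 = 65536
P = (1 - 16) / (1 - 65536) = -15 / -65535 = 1/4369

Answer: 1/4369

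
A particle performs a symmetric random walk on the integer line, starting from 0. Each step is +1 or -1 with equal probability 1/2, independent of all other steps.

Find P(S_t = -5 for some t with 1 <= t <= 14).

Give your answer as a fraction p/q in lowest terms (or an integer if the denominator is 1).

Answer: 1471/8192

Derivation:
Count via complement. Let g(t,s) = #length-t paths at position s with S_1..S_t all ≠ -5.
g(t,s) = g(t-1,s-1) + g(t-1,s+1) for s ≠ -5; g(t,-5) = 0.
t=0: g(0,0)=1
t=1: g(1,-1)=1 g(1,1)=1
t=2: g(2,-2)=1 g(2,0)=2 g(2,2)=1
t=3: g(3,-3)=1 g(3,-1)=3 g(3,1)=3 g(3,3)=1
t=4: g(4,-4)=1 g(4,-2)=4 g(4,0)=6 g(4,2)=4 g(4,4)=1
t=5: g(5,-3)=5 g(5,-1)=10 g(5,1)=10 g(5,3)=5 g(5,5)=1
t=6: g(6,-4)=5 g(6,-2)=15 g(6,0)=20 g(6,2)=15 g(6,4)=6 g(6,6)=1
t=7: g(7,-3)=20 g(7,-1)=35 g(7,1)=35 g(7,3)=21 g(7,5)=7 g(7,7)=1
t=8: g(8,-4)=20 g(8,-2)=55 g(8,0)=70 g(8,2)=56 g(8,4)=28 g(8,6)=8 g(8,8)=1
t=9: g(9,-3)=75 g(9,-1)=125 g(9,1)=126 g(9,3)=84 g(9,5)=36 g(9,7)=9 g(9,9)=1
t=10: g(10,-4)=75 g(10,-2)=200 g(10,0)=251 g(10,2)=210 g(10,4)=120 g(10,6)=45 g(10,8)=10 g(10,10)=1
t=11: g(11,-3)=275 g(11,-1)=451 g(11,1)=461 g(11,3)=330 g(11,5)=165 g(11,7)=55 g(11,9)=11 g(11,11)=1
t=12: g(12,-4)=275 g(12,-2)=726 g(12,0)=912 g(12,2)=791 g(12,4)=495 g(12,6)=220 g(12,8)=66 g(12,10)=12 g(12,12)=1
t=13: g(13,-3)=1001 g(13,-1)=1638 g(13,1)=1703 g(13,3)=1286 g(13,5)=715 g(13,7)=286 g(13,9)=78 g(13,11)=13 g(13,13)=1
t=14: g(14,-4)=1001 g(14,-2)=2639 g(14,0)=3341 g(14,2)=2989 g(14,4)=2001 g(14,6)=1001 g(14,8)=364 g(14,10)=91 g(14,12)=14 g(14,14)=1
Paths never hitting -5: Σ_s g(14,s) = 13442
Paths hitting -5: 2^14 - 13442 = 2942
P = 2942/16384 = 1471/8192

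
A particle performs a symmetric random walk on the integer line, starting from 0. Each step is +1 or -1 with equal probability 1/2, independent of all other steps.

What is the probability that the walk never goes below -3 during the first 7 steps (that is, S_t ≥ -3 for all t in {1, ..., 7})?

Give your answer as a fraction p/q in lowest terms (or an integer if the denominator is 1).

Let f(t,s) = #length-t paths at position s with S_1..S_t all ≥ -3.
f(t,s) = f(t-1,s-1) + f(t-1,s+1) for s ≥ -3; f(t,s) = 0 for s < -3.
t=0: f(0,0)=1
t=1: f(1,-1)=1 f(1,1)=1
t=2: f(2,-2)=1 f(2,0)=2 f(2,2)=1
t=3: f(3,-3)=1 f(3,-1)=3 f(3,1)=3 f(3,3)=1
t=4: f(4,-2)=4 f(4,0)=6 f(4,2)=4 f(4,4)=1
t=5: f(5,-3)=4 f(5,-1)=10 f(5,1)=10 f(5,3)=5 f(5,5)=1
t=6: f(6,-2)=14 f(6,0)=20 f(6,2)=15 f(6,4)=6 f(6,6)=1
t=7: f(7,-3)=14 f(7,-1)=34 f(7,1)=35 f(7,3)=21 f(7,5)=7 f(7,7)=1
Σ_s f(7,s) = 112
P = 112/128 = 7/8

Answer: 7/8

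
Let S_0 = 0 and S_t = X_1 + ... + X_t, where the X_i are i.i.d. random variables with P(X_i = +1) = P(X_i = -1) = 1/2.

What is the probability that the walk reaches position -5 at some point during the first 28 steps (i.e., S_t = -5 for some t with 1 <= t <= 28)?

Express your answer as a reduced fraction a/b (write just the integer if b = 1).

Count via complement. Let g(t,s) = #length-t paths at position s with S_1..S_t all ≠ -5.
g(t,s) = g(t-1,s-1) + g(t-1,s+1) for s ≠ -5; g(t,-5) = 0.
t=0: g(0,0)=1
t=1: g(1,-1)=1 g(1,1)=1
t=2: g(2,-2)=1 g(2,0)=2 g(2,2)=1
t=3: g(3,-3)=1 g(3,-1)=3 g(3,1)=3 g(3,3)=1
t=4: g(4,-4)=1 g(4,-2)=4 g(4,0)=6 g(4,2)=4 g(4,4)=1
t=5: g(5,-3)=5 g(5,-1)=10 g(5,1)=10 g(5,3)=5 g(5,5)=1
t=6: g(6,-4)=5 g(6,-2)=15 g(6,0)=20 g(6,2)=15 g(6,4)=6 g(6,6)=1
t=7: g(7,-3)=20 g(7,-1)=35 g(7,1)=35 g(7,3)=21 g(7,5)=7 g(7,7)=1
t=8: g(8,-4)=20 g(8,-2)=55 g(8,0)=70 g(8,2)=56 g(8,4)=28 g(8,6)=8 g(8,8)=1
t=9: g(9,-3)=75 g(9,-1)=125 g(9,1)=126 g(9,3)=84 g(9,5)=36 g(9,7)=9 g(9,9)=1
t=10: g(10,-4)=75 g(10,-2)=200 g(10,0)=251 g(10,2)=210 g(10,4)=120 g(10,6)=45 g(10,8)=10 g(10,10)=1
t=11: g(11,-3)=275 g(11,-1)=451 g(11,1)=461 g(11,3)=330 g(11,5)=165 g(11,7)=55 g(11,9)=11 g(11,11)=1
t=12: g(12,-4)=275 g(12,-2)=726 g(12,0)=912 g(12,2)=791 g(12,4)=495 g(12,6)=220 g(12,8)=66 g(12,10)=12 g(12,12)=1
t=13: g(13,-3)=1001 g(13,-1)=1638 g(13,1)=1703 g(13,3)=1286 g(13,5)=715 g(13,7)=286 g(13,9)=78 g(13,11)=13 g(13,13)=1
t=14: g(14,-4)=1001 g(14,-2)=2639 g(14,0)=3341 g(14,2)=2989 g(14,4)=2001 g(14,6)=1001 g(14,8)=364 g(14,10)=91 g(14,12)=14 g(14,14)=1
t=15: g(15,-3)=3640 g(15,-1)=5980 g(15,1)=6330 g(15,3)=4990 g(15,5)=3002 g(15,7)=1365 g(15,9)=455 g(15,11)=105 g(15,13)=15 g(15,15)=1
t=16: g(16,-4)=3640 g(16,-2)=9620 g(16,0)=12310 g(16,2)=11320 g(16,4)=7992 g(16,6)=4367 g(16,8)=1820 g(16,10)=560 g(16,12)=120 g(16,14)=16 g(16,16)=1
t=17: g(17,-3)=13260 g(17,-1)=21930 g(17,1)=23630 g(17,3)=19312 g(17,5)=12359 g(17,7)=6187 g(17,9)=2380 g(17,11)=680 g(17,13)=136 g(17,15)=17 g(17,17)=1
t=18: g(18,-4)=13260 g(18,-2)=35190 g(18,0)=45560 g(18,2)=42942 g(18,4)=31671 g(18,6)=18546 g(18,8)=8567 g(18,10)=3060 g(18,12)=816 g(18,14)=153 g(18,16)=18 g(18,18)=1
t=19: g(19,-3)=48450 g(19,-1)=80750 g(19,1)=88502 g(19,3)=74613 g(19,5)=50217 g(19,7)=27113 g(19,9)=11627 g(19,11)=3876 g(19,13)=969 g(19,15)=171 g(19,17)=19 g(19,19)=1
t=20: g(20,-4)=48450 g(20,-2)=129200 g(20,0)=169252 g(20,2)=163115 g(20,4)=124830 g(20,6)=77330 g(20,8)=38740 g(20,10)=15503 g(20,12)=4845 g(20,14)=1140 g(20,16)=190 g(20,18)=20 g(20,20)=1
t=21: g(21,-3)=177650 g(21,-1)=298452 g(21,1)=332367 g(21,3)=287945 g(21,5)=202160 g(21,7)=116070 g(21,9)=54243 g(21,11)=20348 g(21,13)=5985 g(21,15)=1330 g(21,17)=210 g(21,19)=21 g(21,21)=1
t=22: g(22,-4)=177650 g(22,-2)=476102 g(22,0)=630819 g(22,2)=620312 g(22,4)=490105 g(22,6)=318230 g(22,8)=170313 g(22,10)=74591 g(22,12)=26333 g(22,14)=7315 g(22,16)=1540 g(22,18)=231 g(22,20)=22 g(22,22)=1
t=23: g(23,-3)=653752 g(23,-1)=1106921 g(23,1)=1251131 g(23,3)=1110417 g(23,5)=808335 g(23,7)=488543 g(23,9)=244904 g(23,11)=100924 g(23,13)=33648 g(23,15)=8855 g(23,17)=1771 g(23,19)=253 g(23,21)=23 g(23,23)=1
t=24: g(24,-4)=653752 g(24,-2)=1760673 g(24,0)=2358052 g(24,2)=2361548 g(24,4)=1918752 g(24,6)=1296878 g(24,8)=733447 g(24,10)=345828 g(24,12)=134572 g(24,14)=42503 g(24,16)=10626 g(24,18)=2024 g(24,20)=276 g(24,22)=24 g(24,24)=1
t=25: g(25,-3)=2414425 g(25,-1)=4118725 g(25,1)=4719600 g(25,3)=4280300 g(25,5)=3215630 g(25,7)=2030325 g(25,9)=1079275 g(25,11)=480400 g(25,13)=177075 g(25,15)=53129 g(25,17)=12650 g(25,19)=2300 g(25,21)=300 g(25,23)=25 g(25,25)=1
t=26: g(26,-4)=2414425 g(26,-2)=6533150 g(26,0)=8838325 g(26,2)=8999900 g(26,4)=7495930 g(26,6)=5245955 g(26,8)=3109600 g(26,10)=1559675 g(26,12)=657475 g(26,14)=230204 g(26,16)=65779 g(26,18)=14950 g(26,20)=2600 g(26,22)=325 g(26,24)=26 g(26,26)=1
t=27: g(27,-3)=8947575 g(27,-1)=15371475 g(27,1)=17838225 g(27,3)=16495830 g(27,5)=12741885 g(27,7)=8355555 g(27,9)=4669275 g(27,11)=2217150 g(27,13)=887679 g(27,15)=295983 g(27,17)=80729 g(27,19)=17550 g(27,21)=2925 g(27,23)=351 g(27,25)=27 g(27,27)=1
t=28: g(28,-4)=8947575 g(28,-2)=24319050 g(28,0)=33209700 g(28,2)=34334055 g(28,4)=29237715 g(28,6)=21097440 g(28,8)=13024830 g(28,10)=6886425 g(28,12)=3104829 g(28,14)=1183662 g(28,16)=376712 g(28,18)=98279 g(28,20)=20475 g(28,22)=3276 g(28,24)=378 g(28,26)=28 g(28,28)=1
Paths never hitting -5: Σ_s g(28,s) = 175844430
Paths hitting -5: 2^28 - 175844430 = 92591026
P = 92591026/268435456 = 46295513/134217728

Answer: 46295513/134217728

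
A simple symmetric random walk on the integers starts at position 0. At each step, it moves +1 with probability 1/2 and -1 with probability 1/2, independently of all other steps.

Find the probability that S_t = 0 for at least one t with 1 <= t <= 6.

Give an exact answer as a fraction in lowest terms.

Count via complement. Let g(t,s) = #length-t paths at position s with S_1..S_t all ≠ 0.
g(t,s) = g(t-1,s-1) + g(t-1,s+1) for s ≠ 0; g(t,0) = 0.
t=0: g(0,0)=1
t=1: g(1,-1)=1 g(1,1)=1
t=2: g(2,-2)=1 g(2,2)=1
t=3: g(3,-3)=1 g(3,-1)=1 g(3,1)=1 g(3,3)=1
t=4: g(4,-4)=1 g(4,-2)=2 g(4,2)=2 g(4,4)=1
t=5: g(5,-5)=1 g(5,-3)=3 g(5,-1)=2 g(5,1)=2 g(5,3)=3 g(5,5)=1
t=6: g(6,-6)=1 g(6,-4)=4 g(6,-2)=5 g(6,2)=5 g(6,4)=4 g(6,6)=1
Paths never hitting 0: Σ_s g(6,s) = 20
Paths hitting 0: 2^6 - 20 = 44
P = 44/64 = 11/16

Answer: 11/16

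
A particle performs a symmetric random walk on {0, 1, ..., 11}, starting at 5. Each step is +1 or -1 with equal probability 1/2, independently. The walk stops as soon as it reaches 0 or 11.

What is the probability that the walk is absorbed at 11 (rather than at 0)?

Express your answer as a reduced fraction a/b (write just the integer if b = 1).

Answer: 5/11

Derivation:
Symmetric walk (p = 1/2): the harmonic-function argument gives P(hit 11 before 0 | start at 5) = a/N.
P = 5/11 = 5/11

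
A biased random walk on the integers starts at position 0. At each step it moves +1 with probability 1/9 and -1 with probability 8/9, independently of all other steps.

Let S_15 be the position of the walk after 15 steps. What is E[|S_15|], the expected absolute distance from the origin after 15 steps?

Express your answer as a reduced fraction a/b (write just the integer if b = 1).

Answer: 29655544900535/2541865828329

Derivation:
S_15 takes values m ≡ 1 (mod 2) with |m| ≤ 15; P(S_15=m) = C(15,(15+m)/2) · (1/9)^((15+m)/2) · (8/9)^((15-m)/2).
Distribution: P(S=-15)=35184372088832/205891132094649, P(S=-13)=21990232555520/68630377364883, P(S=-11)=19241453486080/68630377364883, P(S=-9)=31267361914880/205891132094649, P(S=-7)=3908420239360/68630377364883, P(S=-5)=1074815565824/68630377364883, P(S=-3)=671759728640/205891132094649, P(S=-1)=11995709440/22876792454961, P(S=1)=1499463680/22876792454961, P(S=3)=1312030720/205891132094649, P(S=5)=32800768/68630377364883, P(S=7)=1863680/68630377364883, P(S=9)=232960/205891132094649, P(S=11)=2240/68630377364883, P(S=13)=40/68630377364883, P(S=15)=1/205891132094649
E[|S_15|] = Σ_m |m|·P(S_15=m) = 29655544900535/2541865828329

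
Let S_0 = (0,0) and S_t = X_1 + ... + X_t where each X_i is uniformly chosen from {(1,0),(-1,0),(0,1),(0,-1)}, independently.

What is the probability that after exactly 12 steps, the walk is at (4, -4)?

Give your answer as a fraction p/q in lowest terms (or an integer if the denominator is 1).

Let h be the number of horizontal steps (so 12-h are vertical). To end at (4,-4) need (h+4)/2 right-steps and ((12-h)-4)/2 up-steps.
Sum over h with 4 ≤ h ≤ 8, h ≡ 0 (mod 2), 12-h ≡ 0 (mod 2):
h=4: C(12,4)·C(4,4)·C(8,2) = 495·1·28 = 13860
h=6: C(12,6)·C(6,5)·C(6,1) = 924·6·6 = 33264
h=8: C(12,8)·C(8,6)·C(4,0) = 495·28·1 = 13860
Total favorable: 60984
Total paths: 4^12 = 16777216
P = 60984/16777216 = 7623/2097152

Answer: 7623/2097152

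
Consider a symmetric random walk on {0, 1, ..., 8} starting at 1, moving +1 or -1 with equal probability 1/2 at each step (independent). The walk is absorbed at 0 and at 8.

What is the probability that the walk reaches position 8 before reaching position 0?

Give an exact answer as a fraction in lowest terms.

Symmetric walk (p = 1/2): the harmonic-function argument gives P(hit 8 before 0 | start at 1) = a/N.
P = 1/8 = 1/8

Answer: 1/8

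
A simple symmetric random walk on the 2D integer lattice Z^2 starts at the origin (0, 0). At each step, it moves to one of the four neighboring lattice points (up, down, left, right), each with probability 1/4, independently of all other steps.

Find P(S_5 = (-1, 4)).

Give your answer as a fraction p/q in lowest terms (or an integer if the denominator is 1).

Answer: 5/1024

Derivation:
Let h be the number of horizontal steps (so 5-h are vertical). To end at (-1,4) need (h-1)/2 right-steps and ((5-h)+4)/2 up-steps.
Sum over h with 1 ≤ h ≤ 1, h ≡ 1 (mod 2), 5-h ≡ 0 (mod 2):
h=1: C(5,1)·C(1,0)·C(4,4) = 5·1·1 = 5
Total favorable: 5
Total paths: 4^5 = 1024
P = 5/1024 = 5/1024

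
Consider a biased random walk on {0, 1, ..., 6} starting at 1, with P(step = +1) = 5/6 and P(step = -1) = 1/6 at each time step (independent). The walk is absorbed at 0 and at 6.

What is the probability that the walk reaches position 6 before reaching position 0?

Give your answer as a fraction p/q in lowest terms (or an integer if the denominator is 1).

Answer: 3125/3906

Derivation:
Biased walk: p = 5/6, q = 1/6, r = q/p = 1/5
Gambler's ruin: P(hit 6 before 0 | start at 1) = (1 - r^a)/(1 - r^N)
r^1 = 1/5; r^6 = 1/15625
P = (1 - 1/5) / (1 - 1/15625) = 4/5 / 15624/15625 = 3125/3906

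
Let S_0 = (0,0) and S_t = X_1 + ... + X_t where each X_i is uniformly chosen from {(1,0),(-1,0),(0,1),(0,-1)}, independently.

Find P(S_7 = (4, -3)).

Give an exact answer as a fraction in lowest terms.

Let h be the number of horizontal steps (so 7-h are vertical). To end at (4,-3) need (h+4)/2 right-steps and ((7-h)-3)/2 up-steps.
Sum over h with 4 ≤ h ≤ 4, h ≡ 0 (mod 2), 7-h ≡ 1 (mod 2):
h=4: C(7,4)·C(4,4)·C(3,0) = 35·1·1 = 35
Total favorable: 35
Total paths: 4^7 = 16384
P = 35/16384 = 35/16384

Answer: 35/16384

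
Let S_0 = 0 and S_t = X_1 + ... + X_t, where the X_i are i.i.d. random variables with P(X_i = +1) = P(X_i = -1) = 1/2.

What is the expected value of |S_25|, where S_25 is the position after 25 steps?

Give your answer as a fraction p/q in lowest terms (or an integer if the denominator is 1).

Answer: 16900975/4194304

Derivation:
S_25 takes values m ≡ 1 (mod 2) with |m| ≤ 25; P(S_25=m) = C(25,(25+m)/2)/2^25.
Total paths: 2^25 = 33554432
Distribution: P(S=-25)=1/33554432, P(S=-23)=25/33554432, P(S=-21)=300/33554432, P(S=-19)=2300/33554432, P(S=-17)=12650/33554432, P(S=-15)=53130/33554432, P(S=-13)=177100/33554432, P(S=-11)=480700/33554432, P(S=-9)=1081575/33554432, P(S=-7)=2042975/33554432, P(S=-5)=3268760/33554432, P(S=-3)=4457400/33554432, P(S=-1)=5200300/33554432, P(S=1)=5200300/33554432, P(S=3)=4457400/33554432, P(S=5)=3268760/33554432, P(S=7)=2042975/33554432, P(S=9)=1081575/33554432, P(S=11)=480700/33554432, P(S=13)=177100/33554432, P(S=15)=53130/33554432, P(S=17)=12650/33554432, P(S=19)=2300/33554432, P(S=21)=300/33554432, P(S=23)=25/33554432, P(S=25)=1/33554432
E[|S_25|] = Σ_m |m|·P(S_25=m) = 135207800/33554432 = 16900975/4194304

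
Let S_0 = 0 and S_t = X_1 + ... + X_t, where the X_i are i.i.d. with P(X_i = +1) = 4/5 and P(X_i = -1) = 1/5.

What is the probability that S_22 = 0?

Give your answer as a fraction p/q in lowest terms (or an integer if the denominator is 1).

Answer: 2958796259328/2384185791015625

Derivation:
To be at 0 after 22 steps: need exactly 11 steps of +1 and 11 of -1.
Number of such sequences: C(22,11) = 705432
Each has probability (4/5)^11 · (1/5)^11 = 4194304/2384185791015625
P = 705432 · 4194304/2384185791015625 = 2958796259328/2384185791015625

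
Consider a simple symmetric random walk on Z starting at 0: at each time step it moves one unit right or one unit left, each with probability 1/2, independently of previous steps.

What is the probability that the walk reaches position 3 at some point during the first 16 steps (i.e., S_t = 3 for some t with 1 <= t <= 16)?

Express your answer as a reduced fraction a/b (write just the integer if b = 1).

Count via complement. Let g(t,s) = #length-t paths at position s with S_1..S_t all ≠ 3.
g(t,s) = g(t-1,s-1) + g(t-1,s+1) for s ≠ 3; g(t,3) = 0.
t=0: g(0,0)=1
t=1: g(1,-1)=1 g(1,1)=1
t=2: g(2,-2)=1 g(2,0)=2 g(2,2)=1
t=3: g(3,-3)=1 g(3,-1)=3 g(3,1)=3
t=4: g(4,-4)=1 g(4,-2)=4 g(4,0)=6 g(4,2)=3
t=5: g(5,-5)=1 g(5,-3)=5 g(5,-1)=10 g(5,1)=9
t=6: g(6,-6)=1 g(6,-4)=6 g(6,-2)=15 g(6,0)=19 g(6,2)=9
t=7: g(7,-7)=1 g(7,-5)=7 g(7,-3)=21 g(7,-1)=34 g(7,1)=28
t=8: g(8,-8)=1 g(8,-6)=8 g(8,-4)=28 g(8,-2)=55 g(8,0)=62 g(8,2)=28
t=9: g(9,-9)=1 g(9,-7)=9 g(9,-5)=36 g(9,-3)=83 g(9,-1)=117 g(9,1)=90
t=10: g(10,-10)=1 g(10,-8)=10 g(10,-6)=45 g(10,-4)=119 g(10,-2)=200 g(10,0)=207 g(10,2)=90
t=11: g(11,-11)=1 g(11,-9)=11 g(11,-7)=55 g(11,-5)=164 g(11,-3)=319 g(11,-1)=407 g(11,1)=297
t=12: g(12,-12)=1 g(12,-10)=12 g(12,-8)=66 g(12,-6)=219 g(12,-4)=483 g(12,-2)=726 g(12,0)=704 g(12,2)=297
t=13: g(13,-13)=1 g(13,-11)=13 g(13,-9)=78 g(13,-7)=285 g(13,-5)=702 g(13,-3)=1209 g(13,-1)=1430 g(13,1)=1001
t=14: g(14,-14)=1 g(14,-12)=14 g(14,-10)=91 g(14,-8)=363 g(14,-6)=987 g(14,-4)=1911 g(14,-2)=2639 g(14,0)=2431 g(14,2)=1001
t=15: g(15,-15)=1 g(15,-13)=15 g(15,-11)=105 g(15,-9)=454 g(15,-7)=1350 g(15,-5)=2898 g(15,-3)=4550 g(15,-1)=5070 g(15,1)=3432
t=16: g(16,-16)=1 g(16,-14)=16 g(16,-12)=120 g(16,-10)=559 g(16,-8)=1804 g(16,-6)=4248 g(16,-4)=7448 g(16,-2)=9620 g(16,0)=8502 g(16,2)=3432
Paths never hitting 3: Σ_s g(16,s) = 35750
Paths hitting 3: 2^16 - 35750 = 29786
P = 29786/65536 = 14893/32768

Answer: 14893/32768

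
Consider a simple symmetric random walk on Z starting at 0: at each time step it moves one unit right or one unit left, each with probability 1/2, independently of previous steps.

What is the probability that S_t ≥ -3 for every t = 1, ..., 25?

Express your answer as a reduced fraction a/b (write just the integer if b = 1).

Let f(t,s) = #length-t paths at position s with S_1..S_t all ≥ -3.
f(t,s) = f(t-1,s-1) + f(t-1,s+1) for s ≥ -3; f(t,s) = 0 for s < -3.
t=0: f(0,0)=1
t=1: f(1,-1)=1 f(1,1)=1
t=2: f(2,-2)=1 f(2,0)=2 f(2,2)=1
t=3: f(3,-3)=1 f(3,-1)=3 f(3,1)=3 f(3,3)=1
t=4: f(4,-2)=4 f(4,0)=6 f(4,2)=4 f(4,4)=1
t=5: f(5,-3)=4 f(5,-1)=10 f(5,1)=10 f(5,3)=5 f(5,5)=1
t=6: f(6,-2)=14 f(6,0)=20 f(6,2)=15 f(6,4)=6 f(6,6)=1
t=7: f(7,-3)=14 f(7,-1)=34 f(7,1)=35 f(7,3)=21 f(7,5)=7 f(7,7)=1
t=8: f(8,-2)=48 f(8,0)=69 f(8,2)=56 f(8,4)=28 f(8,6)=8 f(8,8)=1
t=9: f(9,-3)=48 f(9,-1)=117 f(9,1)=125 f(9,3)=84 f(9,5)=36 f(9,7)=9 f(9,9)=1
t=10: f(10,-2)=165 f(10,0)=242 f(10,2)=209 f(10,4)=120 f(10,6)=45 f(10,8)=10 f(10,10)=1
t=11: f(11,-3)=165 f(11,-1)=407 f(11,1)=451 f(11,3)=329 f(11,5)=165 f(11,7)=55 f(11,9)=11 f(11,11)=1
t=12: f(12,-2)=572 f(12,0)=858 f(12,2)=780 f(12,4)=494 f(12,6)=220 f(12,8)=66 f(12,10)=12 f(12,12)=1
t=13: f(13,-3)=572 f(13,-1)=1430 f(13,1)=1638 f(13,3)=1274 f(13,5)=714 f(13,7)=286 f(13,9)=78 f(13,11)=13 f(13,13)=1
t=14: f(14,-2)=2002 f(14,0)=3068 f(14,2)=2912 f(14,4)=1988 f(14,6)=1000 f(14,8)=364 f(14,10)=91 f(14,12)=14 f(14,14)=1
t=15: f(15,-3)=2002 f(15,-1)=5070 f(15,1)=5980 f(15,3)=4900 f(15,5)=2988 f(15,7)=1364 f(15,9)=455 f(15,11)=105 f(15,13)=15 f(15,15)=1
t=16: f(16,-2)=7072 f(16,0)=11050 f(16,2)=10880 f(16,4)=7888 f(16,6)=4352 f(16,8)=1819 f(16,10)=560 f(16,12)=120 f(16,14)=16 f(16,16)=1
t=17: f(17,-3)=7072 f(17,-1)=18122 f(17,1)=21930 f(17,3)=18768 f(17,5)=12240 f(17,7)=6171 f(17,9)=2379 f(17,11)=680 f(17,13)=136 f(17,15)=17 f(17,17)=1
t=18: f(18,-2)=25194 f(18,0)=40052 f(18,2)=40698 f(18,4)=31008 f(18,6)=18411 f(18,8)=8550 f(18,10)=3059 f(18,12)=816 f(18,14)=153 f(18,16)=18 f(18,18)=1
t=19: f(19,-3)=25194 f(19,-1)=65246 f(19,1)=80750 f(19,3)=71706 f(19,5)=49419 f(19,7)=26961 f(19,9)=11609 f(19,11)=3875 f(19,13)=969 f(19,15)=171 f(19,17)=19 f(19,19)=1
t=20: f(20,-2)=90440 f(20,0)=145996 f(20,2)=152456 f(20,4)=121125 f(20,6)=76380 f(20,8)=38570 f(20,10)=15484 f(20,12)=4844 f(20,14)=1140 f(20,16)=190 f(20,18)=20 f(20,20)=1
t=21: f(21,-3)=90440 f(21,-1)=236436 f(21,1)=298452 f(21,3)=273581 f(21,5)=197505 f(21,7)=114950 f(21,9)=54054 f(21,11)=20328 f(21,13)=5984 f(21,15)=1330 f(21,17)=210 f(21,19)=21 f(21,21)=1
t=22: f(22,-2)=326876 f(22,0)=534888 f(22,2)=572033 f(22,4)=471086 f(22,6)=312455 f(22,8)=169004 f(22,10)=74382 f(22,12)=26312 f(22,14)=7314 f(22,16)=1540 f(22,18)=231 f(22,20)=22 f(22,22)=1
t=23: f(23,-3)=326876 f(23,-1)=861764 f(23,1)=1106921 f(23,3)=1043119 f(23,5)=783541 f(23,7)=481459 f(23,9)=243386 f(23,11)=100694 f(23,13)=33626 f(23,15)=8854 f(23,17)=1771 f(23,19)=253 f(23,21)=23 f(23,23)=1
t=24: f(24,-2)=1188640 f(24,0)=1968685 f(24,2)=2150040 f(24,4)=1826660 f(24,6)=1265000 f(24,8)=724845 f(24,10)=344080 f(24,12)=134320 f(24,14)=42480 f(24,16)=10625 f(24,18)=2024 f(24,20)=276 f(24,22)=24 f(24,24)=1
t=25: f(25,-3)=1188640 f(25,-1)=3157325 f(25,1)=4118725 f(25,3)=3976700 f(25,5)=3091660 f(25,7)=1989845 f(25,9)=1068925 f(25,11)=478400 f(25,13)=176800 f(25,15)=53105 f(25,17)=12649 f(25,19)=2300 f(25,21)=300 f(25,23)=25 f(25,25)=1
Σ_s f(25,s) = 19315400
P = 19315400/33554432 = 2414425/4194304

Answer: 2414425/4194304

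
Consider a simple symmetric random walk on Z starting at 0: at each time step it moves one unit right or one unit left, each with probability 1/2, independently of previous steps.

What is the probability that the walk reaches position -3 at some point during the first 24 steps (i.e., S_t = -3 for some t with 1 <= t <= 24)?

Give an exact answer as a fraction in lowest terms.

Answer: 2270193/4194304

Derivation:
Count via complement. Let g(t,s) = #length-t paths at position s with S_1..S_t all ≠ -3.
g(t,s) = g(t-1,s-1) + g(t-1,s+1) for s ≠ -3; g(t,-3) = 0.
t=0: g(0,0)=1
t=1: g(1,-1)=1 g(1,1)=1
t=2: g(2,-2)=1 g(2,0)=2 g(2,2)=1
t=3: g(3,-1)=3 g(3,1)=3 g(3,3)=1
t=4: g(4,-2)=3 g(4,0)=6 g(4,2)=4 g(4,4)=1
t=5: g(5,-1)=9 g(5,1)=10 g(5,3)=5 g(5,5)=1
t=6: g(6,-2)=9 g(6,0)=19 g(6,2)=15 g(6,4)=6 g(6,6)=1
t=7: g(7,-1)=28 g(7,1)=34 g(7,3)=21 g(7,5)=7 g(7,7)=1
t=8: g(8,-2)=28 g(8,0)=62 g(8,2)=55 g(8,4)=28 g(8,6)=8 g(8,8)=1
t=9: g(9,-1)=90 g(9,1)=117 g(9,3)=83 g(9,5)=36 g(9,7)=9 g(9,9)=1
t=10: g(10,-2)=90 g(10,0)=207 g(10,2)=200 g(10,4)=119 g(10,6)=45 g(10,8)=10 g(10,10)=1
t=11: g(11,-1)=297 g(11,1)=407 g(11,3)=319 g(11,5)=164 g(11,7)=55 g(11,9)=11 g(11,11)=1
t=12: g(12,-2)=297 g(12,0)=704 g(12,2)=726 g(12,4)=483 g(12,6)=219 g(12,8)=66 g(12,10)=12 g(12,12)=1
t=13: g(13,-1)=1001 g(13,1)=1430 g(13,3)=1209 g(13,5)=702 g(13,7)=285 g(13,9)=78 g(13,11)=13 g(13,13)=1
t=14: g(14,-2)=1001 g(14,0)=2431 g(14,2)=2639 g(14,4)=1911 g(14,6)=987 g(14,8)=363 g(14,10)=91 g(14,12)=14 g(14,14)=1
t=15: g(15,-1)=3432 g(15,1)=5070 g(15,3)=4550 g(15,5)=2898 g(15,7)=1350 g(15,9)=454 g(15,11)=105 g(15,13)=15 g(15,15)=1
t=16: g(16,-2)=3432 g(16,0)=8502 g(16,2)=9620 g(16,4)=7448 g(16,6)=4248 g(16,8)=1804 g(16,10)=559 g(16,12)=120 g(16,14)=16 g(16,16)=1
t=17: g(17,-1)=11934 g(17,1)=18122 g(17,3)=17068 g(17,5)=11696 g(17,7)=6052 g(17,9)=2363 g(17,11)=679 g(17,13)=136 g(17,15)=17 g(17,17)=1
t=18: g(18,-2)=11934 g(18,0)=30056 g(18,2)=35190 g(18,4)=28764 g(18,6)=17748 g(18,8)=8415 g(18,10)=3042 g(18,12)=815 g(18,14)=153 g(18,16)=18 g(18,18)=1
t=19: g(19,-1)=41990 g(19,1)=65246 g(19,3)=63954 g(19,5)=46512 g(19,7)=26163 g(19,9)=11457 g(19,11)=3857 g(19,13)=968 g(19,15)=171 g(19,17)=19 g(19,19)=1
t=20: g(20,-2)=41990 g(20,0)=107236 g(20,2)=129200 g(20,4)=110466 g(20,6)=72675 g(20,8)=37620 g(20,10)=15314 g(20,12)=4825 g(20,14)=1139 g(20,16)=190 g(20,18)=20 g(20,20)=1
t=21: g(21,-1)=149226 g(21,1)=236436 g(21,3)=239666 g(21,5)=183141 g(21,7)=110295 g(21,9)=52934 g(21,11)=20139 g(21,13)=5964 g(21,15)=1329 g(21,17)=210 g(21,19)=21 g(21,21)=1
t=22: g(22,-2)=149226 g(22,0)=385662 g(22,2)=476102 g(22,4)=422807 g(22,6)=293436 g(22,8)=163229 g(22,10)=73073 g(22,12)=26103 g(22,14)=7293 g(22,16)=1539 g(22,18)=231 g(22,20)=22 g(22,22)=1
t=23: g(23,-1)=534888 g(23,1)=861764 g(23,3)=898909 g(23,5)=716243 g(23,7)=456665 g(23,9)=236302 g(23,11)=99176 g(23,13)=33396 g(23,15)=8832 g(23,17)=1770 g(23,19)=253 g(23,21)=23 g(23,23)=1
t=24: g(24,-2)=534888 g(24,0)=1396652 g(24,2)=1760673 g(24,4)=1615152 g(24,6)=1172908 g(24,8)=692967 g(24,10)=335478 g(24,12)=132572 g(24,14)=42228 g(24,16)=10602 g(24,18)=2023 g(24,20)=276 g(24,22)=24 g(24,24)=1
Paths never hitting -3: Σ_s g(24,s) = 7696444
Paths hitting -3: 2^24 - 7696444 = 9080772
P = 9080772/16777216 = 2270193/4194304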